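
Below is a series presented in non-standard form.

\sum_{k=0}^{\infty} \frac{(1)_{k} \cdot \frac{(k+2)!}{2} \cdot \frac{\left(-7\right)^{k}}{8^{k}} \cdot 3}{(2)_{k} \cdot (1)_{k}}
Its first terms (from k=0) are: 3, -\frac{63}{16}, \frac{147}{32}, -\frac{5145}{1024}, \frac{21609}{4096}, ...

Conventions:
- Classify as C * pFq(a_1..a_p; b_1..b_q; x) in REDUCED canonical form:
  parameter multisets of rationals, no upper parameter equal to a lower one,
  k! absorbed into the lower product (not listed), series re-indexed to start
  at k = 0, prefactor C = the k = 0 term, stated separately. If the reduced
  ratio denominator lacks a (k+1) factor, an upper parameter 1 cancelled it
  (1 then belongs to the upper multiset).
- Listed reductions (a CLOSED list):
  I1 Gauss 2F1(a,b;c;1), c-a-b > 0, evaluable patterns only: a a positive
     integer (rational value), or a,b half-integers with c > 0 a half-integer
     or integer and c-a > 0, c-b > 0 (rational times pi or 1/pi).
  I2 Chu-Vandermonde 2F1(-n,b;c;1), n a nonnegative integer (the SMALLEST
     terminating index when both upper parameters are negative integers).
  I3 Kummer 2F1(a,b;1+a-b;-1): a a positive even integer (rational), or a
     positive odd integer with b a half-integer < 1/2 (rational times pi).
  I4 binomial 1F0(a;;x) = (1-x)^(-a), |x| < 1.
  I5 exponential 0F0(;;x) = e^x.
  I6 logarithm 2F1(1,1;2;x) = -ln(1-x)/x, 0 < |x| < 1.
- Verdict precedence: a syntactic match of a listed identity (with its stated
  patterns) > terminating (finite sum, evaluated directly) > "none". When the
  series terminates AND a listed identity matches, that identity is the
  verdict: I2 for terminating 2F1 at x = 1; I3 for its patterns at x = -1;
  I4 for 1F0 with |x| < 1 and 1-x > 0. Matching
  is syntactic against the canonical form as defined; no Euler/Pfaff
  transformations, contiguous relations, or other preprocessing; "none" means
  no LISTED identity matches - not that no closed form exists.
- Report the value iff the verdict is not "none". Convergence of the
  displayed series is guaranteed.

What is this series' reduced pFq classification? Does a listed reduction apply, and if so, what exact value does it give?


Reduced: x = -\frac{7}{8}, 2F1, upper = {1, 3}, lower = {2}, C = 3. Verdict: none (x = -\frac{7}{8}): each listed identity misses the multisets {1, 3} ; {2}.

Structural cue: t_0 being 3, the factorial ratio (C = 3, x = -7/8) (k+a-1)!/(a-1)! is a rising factorial (a)_k.
Ratio: r(k) = -\frac{7}{8} * (k+1) (k+3) / [(k+2) (k+1)] - rational; roots negated = parameters, x = -\frac{7}{8}, C = 3.


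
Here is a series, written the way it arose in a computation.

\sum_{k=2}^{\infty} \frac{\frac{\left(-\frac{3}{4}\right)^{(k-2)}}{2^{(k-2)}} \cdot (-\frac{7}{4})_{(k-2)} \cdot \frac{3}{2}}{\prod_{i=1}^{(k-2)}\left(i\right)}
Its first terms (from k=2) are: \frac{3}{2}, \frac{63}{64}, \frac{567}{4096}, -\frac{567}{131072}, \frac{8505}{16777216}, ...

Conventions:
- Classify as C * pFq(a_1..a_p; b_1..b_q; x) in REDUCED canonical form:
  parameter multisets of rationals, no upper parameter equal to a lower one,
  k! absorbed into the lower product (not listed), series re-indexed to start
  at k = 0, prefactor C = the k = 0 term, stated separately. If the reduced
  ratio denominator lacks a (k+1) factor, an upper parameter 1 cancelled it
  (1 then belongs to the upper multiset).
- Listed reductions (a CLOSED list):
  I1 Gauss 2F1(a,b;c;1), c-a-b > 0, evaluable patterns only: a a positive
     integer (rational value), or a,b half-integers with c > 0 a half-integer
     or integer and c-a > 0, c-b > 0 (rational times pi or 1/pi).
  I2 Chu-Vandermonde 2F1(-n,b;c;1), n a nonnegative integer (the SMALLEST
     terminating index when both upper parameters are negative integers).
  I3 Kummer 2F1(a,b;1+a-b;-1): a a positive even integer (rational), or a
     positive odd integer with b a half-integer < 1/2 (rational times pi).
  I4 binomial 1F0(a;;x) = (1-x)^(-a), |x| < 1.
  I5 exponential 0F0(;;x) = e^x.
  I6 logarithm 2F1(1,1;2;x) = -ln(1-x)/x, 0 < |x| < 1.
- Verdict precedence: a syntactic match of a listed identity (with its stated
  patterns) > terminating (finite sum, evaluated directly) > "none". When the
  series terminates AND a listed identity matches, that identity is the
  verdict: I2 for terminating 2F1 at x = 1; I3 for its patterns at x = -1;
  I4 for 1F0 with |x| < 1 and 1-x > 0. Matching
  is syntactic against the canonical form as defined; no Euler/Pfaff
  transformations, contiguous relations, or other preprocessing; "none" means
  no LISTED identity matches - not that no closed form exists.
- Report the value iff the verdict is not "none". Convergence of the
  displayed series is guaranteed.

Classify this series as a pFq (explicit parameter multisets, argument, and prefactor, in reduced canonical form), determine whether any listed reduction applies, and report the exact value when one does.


Classification (C = \frac{3}{2}): 1F0 with upper {-\frac{7}{4}}, lower {-}, argument x = -\frac{3}{8}. Verdict (x = -\frac{3}{8}): the I4 binomial reduction applies (the 1F0 binomial series: exponent 7/4, x = -\frac{3}{8}). Sum: \frac{3}{2} \cdot \left(\frac{11}{8}\right)^{\frac{7}{4}}.

The tell: with t_0 = \frac{3}{2}, the product of the first k integers (prefactor 3/2) is k!.
Term ratio: r(k) = -\frac{3}{8} * (k-\frac{7}{4}) / [(k+1)] - poly over poly, x = -\frac{3}{8} from leading terms; C = \frac{3}{2} at k = 0.


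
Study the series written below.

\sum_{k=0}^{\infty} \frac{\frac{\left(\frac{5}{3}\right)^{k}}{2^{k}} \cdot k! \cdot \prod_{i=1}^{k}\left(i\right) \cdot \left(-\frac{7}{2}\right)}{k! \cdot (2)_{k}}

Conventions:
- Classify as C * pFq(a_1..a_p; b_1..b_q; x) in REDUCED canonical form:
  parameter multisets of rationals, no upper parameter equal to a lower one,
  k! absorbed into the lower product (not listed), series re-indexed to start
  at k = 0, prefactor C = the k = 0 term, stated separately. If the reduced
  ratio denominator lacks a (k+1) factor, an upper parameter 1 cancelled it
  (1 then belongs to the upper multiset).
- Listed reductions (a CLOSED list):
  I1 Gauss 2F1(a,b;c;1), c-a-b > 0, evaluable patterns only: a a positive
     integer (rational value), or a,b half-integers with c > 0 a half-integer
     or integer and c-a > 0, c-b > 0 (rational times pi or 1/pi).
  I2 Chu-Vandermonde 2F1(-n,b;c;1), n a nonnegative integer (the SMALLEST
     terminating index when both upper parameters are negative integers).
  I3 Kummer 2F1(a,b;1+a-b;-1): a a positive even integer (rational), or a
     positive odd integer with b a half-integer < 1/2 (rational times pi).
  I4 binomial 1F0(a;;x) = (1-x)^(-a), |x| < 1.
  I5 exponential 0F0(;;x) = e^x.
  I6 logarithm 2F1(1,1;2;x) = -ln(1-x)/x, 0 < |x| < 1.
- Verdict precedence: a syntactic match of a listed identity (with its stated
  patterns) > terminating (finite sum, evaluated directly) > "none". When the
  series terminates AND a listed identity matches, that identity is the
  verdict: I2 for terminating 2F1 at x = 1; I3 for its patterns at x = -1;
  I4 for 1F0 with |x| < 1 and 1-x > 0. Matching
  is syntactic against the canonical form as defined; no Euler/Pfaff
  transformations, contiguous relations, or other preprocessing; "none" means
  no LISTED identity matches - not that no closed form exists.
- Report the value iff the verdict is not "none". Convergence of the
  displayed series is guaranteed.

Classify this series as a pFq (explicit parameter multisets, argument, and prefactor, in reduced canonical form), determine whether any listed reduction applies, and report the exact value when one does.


x = \frac{5}{6} here; the reduced form reads 2F1, upper {1, 1}, lower {2}, C = -\frac{7}{2}. Verdict: logarithm (I6) matches (the logarithm: parameters (1,1;2), x = \frac{5}{6}). Its exact value is \frac{21}{5} \cdot \ln\left(\frac{1}{6}\right).

The tell: with t_0 = -\frac{7}{2}, the two k-th powers (prefactor -7/2) combine into one argument.
Ratio: r(k) = \frac{5}{6} * (k+1) (k+1) / [(k+2) (k+1)] - poly over poly, x = \frac{5}{6} from leading terms; C = -\frac{7}{2} at k = 0.


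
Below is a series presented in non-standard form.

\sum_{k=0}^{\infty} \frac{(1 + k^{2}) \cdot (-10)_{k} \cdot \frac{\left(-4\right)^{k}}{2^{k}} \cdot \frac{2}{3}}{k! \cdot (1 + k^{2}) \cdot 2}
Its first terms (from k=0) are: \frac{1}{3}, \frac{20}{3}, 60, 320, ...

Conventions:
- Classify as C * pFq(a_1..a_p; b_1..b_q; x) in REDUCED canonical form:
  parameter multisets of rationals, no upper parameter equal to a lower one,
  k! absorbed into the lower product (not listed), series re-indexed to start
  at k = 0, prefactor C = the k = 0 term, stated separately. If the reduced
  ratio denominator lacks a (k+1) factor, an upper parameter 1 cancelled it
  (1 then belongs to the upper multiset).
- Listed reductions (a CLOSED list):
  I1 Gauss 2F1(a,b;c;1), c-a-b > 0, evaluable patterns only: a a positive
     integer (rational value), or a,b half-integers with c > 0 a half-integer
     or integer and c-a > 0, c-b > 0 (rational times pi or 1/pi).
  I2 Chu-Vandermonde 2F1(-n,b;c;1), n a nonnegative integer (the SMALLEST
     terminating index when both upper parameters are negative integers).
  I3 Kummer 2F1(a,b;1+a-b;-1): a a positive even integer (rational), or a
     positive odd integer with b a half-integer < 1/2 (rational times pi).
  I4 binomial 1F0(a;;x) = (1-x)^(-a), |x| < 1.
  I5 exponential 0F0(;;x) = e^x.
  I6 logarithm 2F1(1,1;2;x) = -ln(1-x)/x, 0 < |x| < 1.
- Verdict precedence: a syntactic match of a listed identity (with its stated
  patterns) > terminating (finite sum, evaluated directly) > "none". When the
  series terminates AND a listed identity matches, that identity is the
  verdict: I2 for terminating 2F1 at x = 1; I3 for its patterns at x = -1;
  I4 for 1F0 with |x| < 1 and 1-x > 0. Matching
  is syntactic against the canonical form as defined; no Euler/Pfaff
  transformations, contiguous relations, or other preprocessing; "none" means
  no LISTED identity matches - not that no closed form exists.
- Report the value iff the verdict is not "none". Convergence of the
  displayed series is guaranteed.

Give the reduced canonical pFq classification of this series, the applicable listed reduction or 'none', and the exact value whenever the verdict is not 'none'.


This is \frac{1}{3} * 1F0(-10; -; -2) in reduced canonical form. Verdict: terminating. (-10)_k vanishes past k = 10, leaving a 11-term sum, computed directly. Its exact value is 19683.

Structural cue: with t_0 = \frac{1}{3}, the factor k^2 + 1 cancels (top and bottom), leaving C = 1/3.
Adjacent-term ratio: r(k) = -2 * (k-10) / [(k+1)] ; factor over Q: parameters, x = -2, and C = \frac{1}{3}.


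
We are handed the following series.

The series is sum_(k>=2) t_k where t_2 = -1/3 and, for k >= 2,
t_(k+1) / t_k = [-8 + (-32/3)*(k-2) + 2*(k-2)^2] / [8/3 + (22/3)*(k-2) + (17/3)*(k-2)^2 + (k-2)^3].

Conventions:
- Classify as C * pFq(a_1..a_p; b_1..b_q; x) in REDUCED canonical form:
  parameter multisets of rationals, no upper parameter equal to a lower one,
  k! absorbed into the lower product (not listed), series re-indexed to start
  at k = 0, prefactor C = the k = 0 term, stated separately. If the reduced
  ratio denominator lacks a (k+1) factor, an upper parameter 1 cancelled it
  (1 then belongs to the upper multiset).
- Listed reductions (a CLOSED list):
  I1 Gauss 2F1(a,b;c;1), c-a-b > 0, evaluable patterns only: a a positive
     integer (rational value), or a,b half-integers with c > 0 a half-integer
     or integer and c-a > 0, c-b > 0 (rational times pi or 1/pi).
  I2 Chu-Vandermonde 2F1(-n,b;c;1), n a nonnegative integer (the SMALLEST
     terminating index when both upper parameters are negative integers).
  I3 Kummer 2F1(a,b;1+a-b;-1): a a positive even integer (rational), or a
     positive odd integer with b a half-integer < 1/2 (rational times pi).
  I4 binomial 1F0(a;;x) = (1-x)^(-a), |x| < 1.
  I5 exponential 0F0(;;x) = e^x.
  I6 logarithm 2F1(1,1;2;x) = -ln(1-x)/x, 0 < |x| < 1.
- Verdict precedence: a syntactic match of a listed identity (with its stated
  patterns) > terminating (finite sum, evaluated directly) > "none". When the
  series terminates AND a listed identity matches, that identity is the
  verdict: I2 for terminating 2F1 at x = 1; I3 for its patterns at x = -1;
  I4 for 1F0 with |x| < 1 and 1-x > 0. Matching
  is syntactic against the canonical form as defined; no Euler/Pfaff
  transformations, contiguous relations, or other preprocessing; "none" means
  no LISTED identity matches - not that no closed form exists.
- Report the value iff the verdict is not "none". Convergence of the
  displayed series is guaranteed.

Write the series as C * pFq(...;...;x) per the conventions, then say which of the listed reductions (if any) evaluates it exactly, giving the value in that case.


At argument 2: a 1F1 with upper {-6}, lower {4}, scaled by C = -1/3. Verdict: terminating - upper -6 stops the sum at k = 6; the 7 terms are added exactly. Value: 71/2835.

Structural cue: t_0 being -1/3, the parameter 2/3 appears in both the upper and lower lists and cancels.
Adjacent-term ratio: r(k) = 2 * (k-6) / [(k+4) (k+1)] - rational in k, leading ratio 2; with t_0 = -1/3, classification follows.


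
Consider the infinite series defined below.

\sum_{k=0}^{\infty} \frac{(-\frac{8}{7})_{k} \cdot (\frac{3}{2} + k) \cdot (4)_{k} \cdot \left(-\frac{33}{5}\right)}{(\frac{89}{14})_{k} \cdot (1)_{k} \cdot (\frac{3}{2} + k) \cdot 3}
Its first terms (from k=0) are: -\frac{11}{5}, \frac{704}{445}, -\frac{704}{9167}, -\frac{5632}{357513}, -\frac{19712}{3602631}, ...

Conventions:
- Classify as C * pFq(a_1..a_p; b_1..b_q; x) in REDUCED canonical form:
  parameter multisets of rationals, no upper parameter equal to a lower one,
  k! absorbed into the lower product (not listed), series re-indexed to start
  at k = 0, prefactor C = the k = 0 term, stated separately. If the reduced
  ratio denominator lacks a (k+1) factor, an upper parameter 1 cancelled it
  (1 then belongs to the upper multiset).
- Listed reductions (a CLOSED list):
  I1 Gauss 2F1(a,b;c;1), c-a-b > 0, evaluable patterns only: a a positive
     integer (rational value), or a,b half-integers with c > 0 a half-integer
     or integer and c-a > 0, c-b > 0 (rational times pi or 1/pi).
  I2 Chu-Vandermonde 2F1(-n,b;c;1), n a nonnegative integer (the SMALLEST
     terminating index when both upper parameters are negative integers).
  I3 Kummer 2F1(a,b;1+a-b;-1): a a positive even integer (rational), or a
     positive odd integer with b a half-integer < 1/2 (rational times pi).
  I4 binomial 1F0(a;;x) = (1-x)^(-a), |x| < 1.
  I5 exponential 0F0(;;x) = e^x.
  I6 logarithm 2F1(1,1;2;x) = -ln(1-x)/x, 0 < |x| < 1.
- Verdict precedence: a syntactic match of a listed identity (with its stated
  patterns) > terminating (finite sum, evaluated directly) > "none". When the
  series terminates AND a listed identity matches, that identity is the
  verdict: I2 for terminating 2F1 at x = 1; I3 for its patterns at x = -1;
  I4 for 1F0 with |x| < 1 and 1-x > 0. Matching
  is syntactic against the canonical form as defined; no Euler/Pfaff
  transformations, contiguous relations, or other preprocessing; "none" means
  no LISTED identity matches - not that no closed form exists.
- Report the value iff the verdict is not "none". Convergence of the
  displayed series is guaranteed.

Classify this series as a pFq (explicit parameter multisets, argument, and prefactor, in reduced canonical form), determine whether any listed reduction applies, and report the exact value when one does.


This is -\frac{11}{5} * 2F1(-\frac{8}{7}, 4; \frac{89}{14}; 1) in reduced canonical form. Verdict: the Gauss summation I1 fires (x = 1: the Gamma ratio telescopes since c-a-b = 7/2 > 0 and a = 4 in Z>0). Exact value: -\frac{157685}{218491}.

Structural cue: with t_0 = -\frac{11}{5}, (1)_k (C = -11/5) is k! itself.
Consecutive-term ratio: r(k) = 1 * (k-\frac{8}{7}) (k+4) / [(k+\frac{89}{14}) (k+1)] - poly over poly, x = 1 from leading terms; C = -\frac{11}{5} at k = 0.


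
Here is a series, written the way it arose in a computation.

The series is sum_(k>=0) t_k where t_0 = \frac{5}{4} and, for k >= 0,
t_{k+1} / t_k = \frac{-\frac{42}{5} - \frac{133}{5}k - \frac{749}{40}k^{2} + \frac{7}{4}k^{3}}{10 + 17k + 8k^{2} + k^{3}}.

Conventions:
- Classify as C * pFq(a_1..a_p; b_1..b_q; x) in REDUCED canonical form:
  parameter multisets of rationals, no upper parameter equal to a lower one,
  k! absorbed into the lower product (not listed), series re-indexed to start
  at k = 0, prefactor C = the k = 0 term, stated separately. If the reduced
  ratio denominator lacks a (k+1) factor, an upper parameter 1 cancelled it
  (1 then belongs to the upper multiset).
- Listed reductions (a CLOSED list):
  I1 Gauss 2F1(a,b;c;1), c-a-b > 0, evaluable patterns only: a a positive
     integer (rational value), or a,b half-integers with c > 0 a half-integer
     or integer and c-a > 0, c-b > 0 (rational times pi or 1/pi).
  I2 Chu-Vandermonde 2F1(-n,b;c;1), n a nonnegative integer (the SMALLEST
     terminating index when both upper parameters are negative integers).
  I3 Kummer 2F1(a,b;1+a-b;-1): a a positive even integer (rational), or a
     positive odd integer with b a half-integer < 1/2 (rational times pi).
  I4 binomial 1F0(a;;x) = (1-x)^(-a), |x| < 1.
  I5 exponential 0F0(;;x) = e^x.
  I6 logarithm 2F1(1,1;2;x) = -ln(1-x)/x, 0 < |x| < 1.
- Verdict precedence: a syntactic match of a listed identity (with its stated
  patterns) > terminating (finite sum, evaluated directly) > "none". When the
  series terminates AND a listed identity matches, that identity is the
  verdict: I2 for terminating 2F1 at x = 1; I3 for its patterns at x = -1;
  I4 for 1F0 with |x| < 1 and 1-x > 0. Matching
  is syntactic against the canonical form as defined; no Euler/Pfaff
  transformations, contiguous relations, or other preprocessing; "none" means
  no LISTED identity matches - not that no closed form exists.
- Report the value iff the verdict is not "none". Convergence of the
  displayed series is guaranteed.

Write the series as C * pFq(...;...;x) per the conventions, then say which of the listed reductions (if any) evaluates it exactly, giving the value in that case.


With C = \frac{5}{4}: the canonical form is 3F2(-12, \frac{1}{2}, \frac{4}{5}; 2, 5; \frac{7}{4}). Verdict: terminating (-12 upstairs). 13 nonzero terms in all; added directly. Exact value: \frac{5510804242588520043035097}{6871947673600000000000000}.

Structural cue: t_0 = \frac{5}{4} here, and the expanded ratio factors over Q; C = 5/4, roots give parameters.
Ratio: r(k) = \frac{7}{4} * (k-12) (k+\frac{1}{2}) (k+\frac{4}{5}) / [(k+2) (k+5) (k+1)] ; factor over Q: parameters, x = \frac{7}{4}, and C = \frac{5}{4}.


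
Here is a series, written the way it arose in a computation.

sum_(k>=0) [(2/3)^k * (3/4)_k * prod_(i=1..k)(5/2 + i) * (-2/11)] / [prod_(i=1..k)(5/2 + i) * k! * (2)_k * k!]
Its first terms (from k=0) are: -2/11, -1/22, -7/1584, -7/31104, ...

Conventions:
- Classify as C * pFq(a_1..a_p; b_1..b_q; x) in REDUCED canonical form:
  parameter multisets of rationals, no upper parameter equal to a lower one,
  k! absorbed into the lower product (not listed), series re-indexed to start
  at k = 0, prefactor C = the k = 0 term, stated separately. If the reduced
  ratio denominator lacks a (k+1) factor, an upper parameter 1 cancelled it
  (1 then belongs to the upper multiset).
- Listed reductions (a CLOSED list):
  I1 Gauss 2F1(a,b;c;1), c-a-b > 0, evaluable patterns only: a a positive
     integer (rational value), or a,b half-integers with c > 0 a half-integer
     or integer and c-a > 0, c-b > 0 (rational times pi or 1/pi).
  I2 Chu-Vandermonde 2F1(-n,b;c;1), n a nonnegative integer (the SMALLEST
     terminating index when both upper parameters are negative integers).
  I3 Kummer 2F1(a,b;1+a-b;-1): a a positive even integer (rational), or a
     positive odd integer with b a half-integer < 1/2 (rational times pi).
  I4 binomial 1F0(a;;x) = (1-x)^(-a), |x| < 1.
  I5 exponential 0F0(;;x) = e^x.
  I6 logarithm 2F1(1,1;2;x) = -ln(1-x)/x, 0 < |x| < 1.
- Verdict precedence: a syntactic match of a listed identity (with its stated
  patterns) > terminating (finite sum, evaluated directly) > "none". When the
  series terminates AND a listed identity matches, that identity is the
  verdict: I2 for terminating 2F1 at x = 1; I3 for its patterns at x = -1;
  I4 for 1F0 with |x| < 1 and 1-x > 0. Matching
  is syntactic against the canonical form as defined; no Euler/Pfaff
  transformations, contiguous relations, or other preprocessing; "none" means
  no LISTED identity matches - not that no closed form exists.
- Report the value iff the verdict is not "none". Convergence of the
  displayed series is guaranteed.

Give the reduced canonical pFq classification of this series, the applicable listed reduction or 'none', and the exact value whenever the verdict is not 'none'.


First insight: from the first term -2/11: the lower running product (C = -2/11, x = 2/3) is a rising factorial.
Consecutive-term ratio: r(k) = (2/3) * (k+3/4) / [(k+1) (k+2) (k+1)] - rational in k. x = (2/3); t_0 = -2/11; negate the roots.

Prefactor -2/11, argument 2/3: 1F2 with upper {3/4} over lower {1, 2}. Verdict: none (x = 2/3): each listed identity misses the multisets {3/4} ; {1, 2}.


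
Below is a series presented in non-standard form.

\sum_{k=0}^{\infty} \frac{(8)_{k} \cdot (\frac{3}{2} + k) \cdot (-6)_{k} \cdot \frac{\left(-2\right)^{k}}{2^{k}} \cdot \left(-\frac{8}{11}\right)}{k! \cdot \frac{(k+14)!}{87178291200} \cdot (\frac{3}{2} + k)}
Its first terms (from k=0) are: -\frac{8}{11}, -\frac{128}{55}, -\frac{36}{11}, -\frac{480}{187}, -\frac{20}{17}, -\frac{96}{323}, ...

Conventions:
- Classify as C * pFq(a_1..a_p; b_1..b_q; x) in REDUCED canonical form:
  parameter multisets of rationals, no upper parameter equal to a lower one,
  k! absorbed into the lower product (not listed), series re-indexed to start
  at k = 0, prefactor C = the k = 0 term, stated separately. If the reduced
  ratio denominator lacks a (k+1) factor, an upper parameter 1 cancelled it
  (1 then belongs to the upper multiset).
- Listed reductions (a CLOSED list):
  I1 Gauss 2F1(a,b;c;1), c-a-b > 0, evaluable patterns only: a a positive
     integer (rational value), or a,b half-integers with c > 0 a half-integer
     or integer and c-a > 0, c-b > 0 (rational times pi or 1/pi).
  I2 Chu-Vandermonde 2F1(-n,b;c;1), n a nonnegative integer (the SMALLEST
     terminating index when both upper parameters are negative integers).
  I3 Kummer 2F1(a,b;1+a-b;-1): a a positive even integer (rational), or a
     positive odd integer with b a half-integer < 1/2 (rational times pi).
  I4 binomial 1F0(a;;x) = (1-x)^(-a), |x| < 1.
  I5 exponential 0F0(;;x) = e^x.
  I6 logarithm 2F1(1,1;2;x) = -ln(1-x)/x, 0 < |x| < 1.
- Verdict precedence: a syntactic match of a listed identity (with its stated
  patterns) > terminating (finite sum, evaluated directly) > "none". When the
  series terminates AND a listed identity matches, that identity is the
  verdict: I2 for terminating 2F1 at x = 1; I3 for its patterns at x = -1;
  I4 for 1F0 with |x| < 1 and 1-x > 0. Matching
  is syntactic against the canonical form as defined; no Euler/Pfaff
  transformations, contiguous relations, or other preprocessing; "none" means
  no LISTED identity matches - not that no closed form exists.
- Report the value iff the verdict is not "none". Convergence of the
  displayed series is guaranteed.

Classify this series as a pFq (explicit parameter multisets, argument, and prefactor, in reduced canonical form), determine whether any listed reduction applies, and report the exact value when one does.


This is -\frac{8}{11} * 2F1(-6, 8; 15; -1) in reduced canonical form. Verdict: Kummer's theorem (I3) matches (x = -1; c = 15 equals 1+a-b for upper {-6, 8}: listed pattern). Hence: -\frac{52}{5}.

Structural cue: t_0 being -\frac{8}{11}, the factor k + 3/2 cancels (top and bottom), leaving prefactor -8/11.
Consecutive-term ratio: r(k) = -1 * (k-6) (k+8) / [(k+15) (k+1)] - rational in k. x = -1; t_0 = -\frac{8}{11}; negate the roots.


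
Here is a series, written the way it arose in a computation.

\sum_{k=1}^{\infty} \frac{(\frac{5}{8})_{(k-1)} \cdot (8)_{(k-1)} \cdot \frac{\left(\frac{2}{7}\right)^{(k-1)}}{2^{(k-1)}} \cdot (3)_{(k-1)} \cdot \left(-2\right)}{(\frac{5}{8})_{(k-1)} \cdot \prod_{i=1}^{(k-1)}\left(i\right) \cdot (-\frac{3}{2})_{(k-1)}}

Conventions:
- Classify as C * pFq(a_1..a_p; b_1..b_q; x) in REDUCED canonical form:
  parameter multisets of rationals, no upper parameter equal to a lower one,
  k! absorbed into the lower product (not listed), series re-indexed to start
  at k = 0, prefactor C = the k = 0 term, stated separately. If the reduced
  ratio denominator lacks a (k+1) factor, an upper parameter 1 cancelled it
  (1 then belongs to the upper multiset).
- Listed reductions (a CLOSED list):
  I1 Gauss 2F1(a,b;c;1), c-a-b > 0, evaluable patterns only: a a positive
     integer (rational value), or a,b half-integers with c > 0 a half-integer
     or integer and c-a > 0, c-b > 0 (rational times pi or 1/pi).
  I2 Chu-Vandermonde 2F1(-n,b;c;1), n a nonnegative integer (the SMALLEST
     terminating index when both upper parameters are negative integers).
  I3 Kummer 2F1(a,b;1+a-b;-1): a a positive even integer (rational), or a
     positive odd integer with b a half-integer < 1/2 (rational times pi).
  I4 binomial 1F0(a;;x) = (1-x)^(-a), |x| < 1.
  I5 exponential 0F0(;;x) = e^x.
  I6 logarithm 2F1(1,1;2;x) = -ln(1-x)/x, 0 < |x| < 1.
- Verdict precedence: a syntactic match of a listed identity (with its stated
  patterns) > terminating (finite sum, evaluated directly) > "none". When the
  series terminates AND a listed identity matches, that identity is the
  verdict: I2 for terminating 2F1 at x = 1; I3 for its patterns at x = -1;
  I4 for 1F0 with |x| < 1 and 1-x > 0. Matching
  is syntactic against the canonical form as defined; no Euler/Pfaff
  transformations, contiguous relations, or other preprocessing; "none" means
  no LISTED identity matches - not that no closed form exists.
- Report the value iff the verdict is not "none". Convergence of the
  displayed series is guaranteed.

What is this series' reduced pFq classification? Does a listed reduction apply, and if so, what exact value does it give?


Key observation: t_0 being -2, the parameter 5/8 appears in both the upper and lower lists and cancels.
Adjacent-term ratio: r(k) = \frac{1}{7} * (k+3) (k+8) / [(k-\frac{3}{2}) (k+1)] - rational in k, leading ratio \frac{1}{7}; with t_0 = -2, classification follows.

With C = -2: the canonical form is 2F1(3, 8; -\frac{3}{2}; \frac{1}{7}). Verdict: none. Every listed pattern misses the 2F1 form at \frac{1}{7}, upper {3, 8}.


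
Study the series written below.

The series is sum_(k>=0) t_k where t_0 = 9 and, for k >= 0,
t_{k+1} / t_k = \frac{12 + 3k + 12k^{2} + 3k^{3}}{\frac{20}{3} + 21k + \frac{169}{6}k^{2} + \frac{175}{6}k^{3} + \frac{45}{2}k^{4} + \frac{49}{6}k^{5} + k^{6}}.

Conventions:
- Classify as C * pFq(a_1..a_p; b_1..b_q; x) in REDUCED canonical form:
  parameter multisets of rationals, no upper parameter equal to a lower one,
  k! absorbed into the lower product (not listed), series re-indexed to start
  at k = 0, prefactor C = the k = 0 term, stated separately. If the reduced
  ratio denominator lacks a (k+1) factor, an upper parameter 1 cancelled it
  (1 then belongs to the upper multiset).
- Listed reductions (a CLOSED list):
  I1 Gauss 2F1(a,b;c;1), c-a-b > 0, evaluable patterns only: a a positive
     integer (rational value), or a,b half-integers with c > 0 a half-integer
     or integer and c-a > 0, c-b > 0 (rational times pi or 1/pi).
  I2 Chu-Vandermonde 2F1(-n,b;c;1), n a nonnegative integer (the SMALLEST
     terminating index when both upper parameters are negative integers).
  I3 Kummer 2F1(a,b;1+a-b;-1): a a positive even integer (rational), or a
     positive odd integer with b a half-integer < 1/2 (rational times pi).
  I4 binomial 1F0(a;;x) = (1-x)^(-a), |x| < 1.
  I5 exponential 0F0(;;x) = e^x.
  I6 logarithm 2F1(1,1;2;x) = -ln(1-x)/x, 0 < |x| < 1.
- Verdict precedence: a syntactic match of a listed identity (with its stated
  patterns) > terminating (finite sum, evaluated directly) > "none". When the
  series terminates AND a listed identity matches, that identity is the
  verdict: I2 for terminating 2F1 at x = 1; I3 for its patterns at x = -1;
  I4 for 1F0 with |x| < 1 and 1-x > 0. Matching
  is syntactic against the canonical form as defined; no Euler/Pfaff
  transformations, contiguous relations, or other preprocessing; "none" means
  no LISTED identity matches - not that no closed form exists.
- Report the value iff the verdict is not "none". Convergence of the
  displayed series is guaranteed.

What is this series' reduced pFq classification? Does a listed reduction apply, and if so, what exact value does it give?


Classification (C = 9): 0F2 with upper {-}, lower {\frac{2}{3}, \frac{5}{2}}, argument x = 3. Verdict: no listed reduction: x = 3 and upper {-} fail every I1-I6 pattern.

Key step: x = 3 and the parameter 4 appears in both the upper and lower lists and cancels (alongside the other common factor).
Step ratio: r(k) = 3 * 1 / [(k+\frac{2}{3}) (k+\frac{5}{2}) (k+1)] - rational in k. x = 3; t_0 = 9; negate the roots.


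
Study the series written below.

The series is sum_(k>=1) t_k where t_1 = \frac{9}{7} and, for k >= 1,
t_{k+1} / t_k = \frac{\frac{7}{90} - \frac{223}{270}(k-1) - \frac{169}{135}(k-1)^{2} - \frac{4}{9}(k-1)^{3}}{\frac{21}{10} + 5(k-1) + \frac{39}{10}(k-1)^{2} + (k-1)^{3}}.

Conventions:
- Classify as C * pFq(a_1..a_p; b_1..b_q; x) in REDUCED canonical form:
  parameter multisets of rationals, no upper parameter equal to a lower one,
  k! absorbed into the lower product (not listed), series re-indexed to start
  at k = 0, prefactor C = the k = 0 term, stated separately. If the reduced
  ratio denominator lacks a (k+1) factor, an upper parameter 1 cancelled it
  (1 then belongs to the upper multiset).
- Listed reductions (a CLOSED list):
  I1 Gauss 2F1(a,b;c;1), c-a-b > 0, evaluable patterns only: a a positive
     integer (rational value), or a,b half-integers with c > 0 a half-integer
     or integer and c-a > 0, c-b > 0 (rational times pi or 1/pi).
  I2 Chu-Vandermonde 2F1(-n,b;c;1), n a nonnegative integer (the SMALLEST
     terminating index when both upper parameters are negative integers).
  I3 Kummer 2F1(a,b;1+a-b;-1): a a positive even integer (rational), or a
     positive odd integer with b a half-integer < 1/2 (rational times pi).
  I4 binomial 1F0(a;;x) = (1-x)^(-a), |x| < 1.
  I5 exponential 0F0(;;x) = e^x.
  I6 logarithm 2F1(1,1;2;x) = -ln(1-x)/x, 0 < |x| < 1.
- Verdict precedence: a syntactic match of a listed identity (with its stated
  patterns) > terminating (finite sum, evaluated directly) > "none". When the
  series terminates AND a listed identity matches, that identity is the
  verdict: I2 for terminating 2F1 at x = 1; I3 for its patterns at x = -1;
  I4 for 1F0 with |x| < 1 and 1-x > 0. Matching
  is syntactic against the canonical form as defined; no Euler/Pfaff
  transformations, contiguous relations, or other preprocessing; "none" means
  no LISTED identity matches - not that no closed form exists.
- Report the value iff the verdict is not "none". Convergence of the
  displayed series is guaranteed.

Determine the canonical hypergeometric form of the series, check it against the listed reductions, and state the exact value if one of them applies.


At argument -\frac{4}{9}: a 1F0 with upper {-\frac{1}{12}}, lower {-}, scaled by C = \frac{9}{7}. Verdict: the I4 binomial reduction fires (the 1F0 binomial series: exponent 1/12, x = -\frac{4}{9}). Exact value: \frac{9}{7} \cdot \left(\frac{13}{9}\right)^{\frac{1}{12}}.

The tell: t_0 = \frac{9}{7} here, and cancel k + 3/2 from the displayed ratio first; then C = 9/7, x = -4/9.
Term ratio: r(k) = -\frac{4}{9} * (k-\frac{1}{12}) / [(k+1)] ; factor over Q: parameters, x = -\frac{4}{9}, and C = \frac{9}{7}.


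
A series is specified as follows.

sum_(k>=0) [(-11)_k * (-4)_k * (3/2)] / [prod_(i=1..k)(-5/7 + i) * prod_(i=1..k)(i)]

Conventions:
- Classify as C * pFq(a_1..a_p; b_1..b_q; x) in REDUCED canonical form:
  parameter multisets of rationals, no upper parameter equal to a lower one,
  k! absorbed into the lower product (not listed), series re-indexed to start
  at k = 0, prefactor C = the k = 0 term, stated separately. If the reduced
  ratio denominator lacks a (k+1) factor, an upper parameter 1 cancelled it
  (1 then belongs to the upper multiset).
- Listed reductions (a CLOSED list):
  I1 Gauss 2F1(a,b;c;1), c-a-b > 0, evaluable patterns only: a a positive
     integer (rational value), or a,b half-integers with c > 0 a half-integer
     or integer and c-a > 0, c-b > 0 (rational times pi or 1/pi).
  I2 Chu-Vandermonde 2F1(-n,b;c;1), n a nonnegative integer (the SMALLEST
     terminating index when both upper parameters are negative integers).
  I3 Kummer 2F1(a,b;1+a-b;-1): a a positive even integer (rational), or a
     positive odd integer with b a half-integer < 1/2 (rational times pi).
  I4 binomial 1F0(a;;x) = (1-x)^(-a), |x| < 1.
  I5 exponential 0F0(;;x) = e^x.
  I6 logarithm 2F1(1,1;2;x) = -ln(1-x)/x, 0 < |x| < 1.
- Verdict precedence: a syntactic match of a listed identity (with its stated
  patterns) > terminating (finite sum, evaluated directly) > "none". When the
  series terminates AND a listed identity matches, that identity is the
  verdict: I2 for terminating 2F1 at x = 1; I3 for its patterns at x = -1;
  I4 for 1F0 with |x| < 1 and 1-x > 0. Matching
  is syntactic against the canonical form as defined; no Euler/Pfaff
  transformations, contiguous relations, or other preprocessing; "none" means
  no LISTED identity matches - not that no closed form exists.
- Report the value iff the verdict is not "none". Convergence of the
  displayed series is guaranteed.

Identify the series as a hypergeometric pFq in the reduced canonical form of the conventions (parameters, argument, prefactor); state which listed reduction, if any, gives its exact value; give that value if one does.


Key step: x = 1 and the lower running product (C = 3/2, x = 1) is a rising factorial.
Term ratio: r(k) = 1 * (k-11) (k-4) / [(k+2/7) (k+1)] - rational; roots negated = parameters, x = 1, C = 3/2.

The series (x = 1) is 2F1: upper {-11, -4}, lower {2/7}, prefactor 3/2. Verdict: Chu-Vandermonde (I2) matches (terminating 2F1 at x = 1 with n = 4, b = -11, c = 2/7). Sum: 2632675/184.


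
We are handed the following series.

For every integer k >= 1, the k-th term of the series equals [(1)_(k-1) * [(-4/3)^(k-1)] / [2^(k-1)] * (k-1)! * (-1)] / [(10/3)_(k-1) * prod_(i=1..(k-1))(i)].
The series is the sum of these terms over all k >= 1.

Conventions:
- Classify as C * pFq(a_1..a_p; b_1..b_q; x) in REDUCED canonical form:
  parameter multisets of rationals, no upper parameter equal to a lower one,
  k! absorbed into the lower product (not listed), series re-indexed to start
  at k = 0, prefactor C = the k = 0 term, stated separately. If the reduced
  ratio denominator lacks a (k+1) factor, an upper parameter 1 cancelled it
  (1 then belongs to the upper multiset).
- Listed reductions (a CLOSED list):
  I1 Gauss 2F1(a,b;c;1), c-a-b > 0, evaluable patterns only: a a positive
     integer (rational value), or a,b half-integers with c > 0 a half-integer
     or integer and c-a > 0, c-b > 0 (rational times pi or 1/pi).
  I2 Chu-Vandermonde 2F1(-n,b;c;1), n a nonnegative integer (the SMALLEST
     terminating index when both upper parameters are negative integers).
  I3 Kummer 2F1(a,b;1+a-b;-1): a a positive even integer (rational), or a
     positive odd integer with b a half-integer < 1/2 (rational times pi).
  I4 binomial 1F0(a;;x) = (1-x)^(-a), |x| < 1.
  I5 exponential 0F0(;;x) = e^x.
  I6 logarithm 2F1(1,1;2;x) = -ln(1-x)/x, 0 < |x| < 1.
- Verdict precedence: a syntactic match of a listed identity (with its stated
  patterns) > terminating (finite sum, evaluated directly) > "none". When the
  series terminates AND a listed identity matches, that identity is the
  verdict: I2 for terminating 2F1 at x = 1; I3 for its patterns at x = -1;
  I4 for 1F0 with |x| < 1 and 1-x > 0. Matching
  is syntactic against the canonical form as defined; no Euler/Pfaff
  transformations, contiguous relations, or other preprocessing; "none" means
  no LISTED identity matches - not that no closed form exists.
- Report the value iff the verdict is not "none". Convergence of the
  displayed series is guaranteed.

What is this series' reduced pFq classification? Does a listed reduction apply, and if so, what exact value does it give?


At argument -2/3: a 2F1 with upper {1, 1}, lower {10/3}, scaled by C = -1. Verdict: none - this 2F1 at x = -2/3 matches no listed pattern, and upper {1, 1} holds no stopper.

Key observation: x = (-2/3) and the factorial ratio (C = -1) (k+a-1)!/(a-1)! is a rising factorial (a)_k.
Ratio: r(k) = (-2/3) * (k+1) (k+1) / [(k+10/3) (k+1)] - rational in k. x = (-2/3); t_0 = -1; negate the roots.


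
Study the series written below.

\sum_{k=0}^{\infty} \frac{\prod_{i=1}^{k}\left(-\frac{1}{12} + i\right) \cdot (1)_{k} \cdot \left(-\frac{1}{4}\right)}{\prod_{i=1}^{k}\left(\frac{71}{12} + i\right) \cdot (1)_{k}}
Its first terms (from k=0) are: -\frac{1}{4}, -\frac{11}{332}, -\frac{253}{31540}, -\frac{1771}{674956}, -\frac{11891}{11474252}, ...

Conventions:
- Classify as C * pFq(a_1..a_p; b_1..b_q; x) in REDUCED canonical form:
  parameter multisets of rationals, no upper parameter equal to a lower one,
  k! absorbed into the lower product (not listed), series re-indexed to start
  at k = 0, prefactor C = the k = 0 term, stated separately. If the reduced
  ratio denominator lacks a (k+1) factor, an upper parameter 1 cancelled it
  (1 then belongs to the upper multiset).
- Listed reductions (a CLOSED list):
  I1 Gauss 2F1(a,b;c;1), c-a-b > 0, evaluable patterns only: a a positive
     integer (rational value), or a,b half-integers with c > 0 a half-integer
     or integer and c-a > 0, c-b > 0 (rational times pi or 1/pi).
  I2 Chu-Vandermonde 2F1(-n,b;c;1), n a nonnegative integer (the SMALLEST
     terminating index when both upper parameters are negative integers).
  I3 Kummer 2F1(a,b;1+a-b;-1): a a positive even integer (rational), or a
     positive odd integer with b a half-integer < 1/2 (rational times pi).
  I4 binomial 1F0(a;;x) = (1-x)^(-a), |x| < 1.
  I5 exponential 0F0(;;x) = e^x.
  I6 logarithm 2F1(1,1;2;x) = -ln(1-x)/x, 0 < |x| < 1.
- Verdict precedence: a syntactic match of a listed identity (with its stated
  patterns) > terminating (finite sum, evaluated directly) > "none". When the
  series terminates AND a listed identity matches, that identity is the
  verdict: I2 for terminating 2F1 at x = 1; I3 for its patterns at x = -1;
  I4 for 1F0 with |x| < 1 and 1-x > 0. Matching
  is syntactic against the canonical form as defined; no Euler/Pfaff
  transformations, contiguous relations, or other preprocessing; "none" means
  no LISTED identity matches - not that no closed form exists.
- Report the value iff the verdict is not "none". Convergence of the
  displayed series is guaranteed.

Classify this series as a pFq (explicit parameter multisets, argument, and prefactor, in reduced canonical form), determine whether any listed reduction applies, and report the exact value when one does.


The series (x = 1) is 2F1: upper {\frac{11}{12}, 1}, lower {\frac{83}{12}}, prefactor -\frac{1}{4}. Verdict: this is the Gauss summation I1 (x = 1: the Gamma ratio telescopes since c-a-b = 5 > 0 and a = 1 in Z>0). Exact value: -\frac{71}{240}.

The tell: x = 1 and the lower running product (C = -1/4, x = 1) is a rising factorial.
Consecutive-term ratio: r(k) = 1 * (k+\frac{11}{12}) (k+1) / [(k+\frac{83}{12}) (k+1)] - poly over poly, x = 1 from leading terms; C = -\frac{1}{4} at k = 0.


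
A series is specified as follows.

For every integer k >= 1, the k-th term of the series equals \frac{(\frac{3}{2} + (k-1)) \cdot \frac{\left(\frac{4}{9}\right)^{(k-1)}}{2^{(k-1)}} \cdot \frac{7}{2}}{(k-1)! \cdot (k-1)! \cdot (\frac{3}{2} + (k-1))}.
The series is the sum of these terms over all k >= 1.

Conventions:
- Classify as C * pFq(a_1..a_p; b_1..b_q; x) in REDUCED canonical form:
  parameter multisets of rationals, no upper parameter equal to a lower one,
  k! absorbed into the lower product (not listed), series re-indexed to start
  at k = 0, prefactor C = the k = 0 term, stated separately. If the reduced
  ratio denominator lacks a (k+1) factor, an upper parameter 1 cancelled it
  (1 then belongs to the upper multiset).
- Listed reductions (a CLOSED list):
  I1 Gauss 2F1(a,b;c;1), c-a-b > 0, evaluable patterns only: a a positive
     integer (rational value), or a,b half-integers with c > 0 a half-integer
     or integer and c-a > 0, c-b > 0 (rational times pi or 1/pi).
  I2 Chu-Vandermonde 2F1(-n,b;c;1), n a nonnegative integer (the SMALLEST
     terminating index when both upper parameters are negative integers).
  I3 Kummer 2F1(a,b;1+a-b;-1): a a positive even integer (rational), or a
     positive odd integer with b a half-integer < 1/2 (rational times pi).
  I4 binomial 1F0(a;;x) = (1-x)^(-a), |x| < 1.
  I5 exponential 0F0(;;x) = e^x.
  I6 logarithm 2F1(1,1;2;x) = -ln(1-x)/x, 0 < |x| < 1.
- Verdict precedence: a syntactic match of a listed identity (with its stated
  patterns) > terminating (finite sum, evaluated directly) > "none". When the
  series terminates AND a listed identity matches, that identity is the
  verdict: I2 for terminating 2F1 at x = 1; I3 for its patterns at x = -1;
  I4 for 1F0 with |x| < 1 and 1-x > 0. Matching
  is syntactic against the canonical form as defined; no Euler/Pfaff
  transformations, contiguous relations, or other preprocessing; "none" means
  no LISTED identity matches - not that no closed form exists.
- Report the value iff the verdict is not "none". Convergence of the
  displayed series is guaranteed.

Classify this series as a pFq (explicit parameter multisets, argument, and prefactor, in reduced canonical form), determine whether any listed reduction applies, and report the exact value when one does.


Canonical form: C = \frac{7}{2} times 0F1 with upper {-}, lower {1}, x = \frac{2}{9}. Verdict: none - this 0F1 at x = \frac{2}{9} matches no listed pattern, and upper {-} holds no stopper.

Structural cue: with t_0 = \frac{7}{2}, k + 3/2 divides numerator and denominator alike; C = 7/2, x = 2/9 after cancelling.
Ratio: r(k) = \frac{2}{9} * 1 / [(k+1) (k+1)] - rational in k, leading ratio \frac{2}{9}; with t_0 = \frac{7}{2}, classification follows.
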